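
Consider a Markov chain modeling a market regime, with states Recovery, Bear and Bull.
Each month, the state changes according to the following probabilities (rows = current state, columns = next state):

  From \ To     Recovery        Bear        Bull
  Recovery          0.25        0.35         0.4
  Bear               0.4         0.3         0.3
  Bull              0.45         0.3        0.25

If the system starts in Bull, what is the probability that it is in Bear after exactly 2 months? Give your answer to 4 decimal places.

Sum over the intermediate state after 1 month:
P = P(Bull→Recovery)·P(Recovery→Bear) + P(Bull→Bear)·P(Bear→Bear) + P(Bull→Bull)·P(Bull→Bear)
  = 0.45×0.35 + 0.3×0.3 + 0.25×0.3
  = 0.1575 + 0.0900 + 0.0750 = 0.3225

0.3225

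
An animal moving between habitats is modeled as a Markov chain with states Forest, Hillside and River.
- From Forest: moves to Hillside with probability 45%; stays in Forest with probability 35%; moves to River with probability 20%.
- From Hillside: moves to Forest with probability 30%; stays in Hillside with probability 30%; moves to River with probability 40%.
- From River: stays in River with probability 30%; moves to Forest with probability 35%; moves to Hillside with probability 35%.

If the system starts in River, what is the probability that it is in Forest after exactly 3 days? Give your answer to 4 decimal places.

0.3316

Propagate the distribution vector 3 days from River.
After 0 days: (0.0000, 0.0000, 1.0000)
After 1 day: (0.3500, 0.3500, 0.3000)
After 2 days: (0.3325, 0.3675, 0.3000)
After 3 days: (0.3316, 0.3649, 0.3035)
P(in Forest after 3 days) = 0.3316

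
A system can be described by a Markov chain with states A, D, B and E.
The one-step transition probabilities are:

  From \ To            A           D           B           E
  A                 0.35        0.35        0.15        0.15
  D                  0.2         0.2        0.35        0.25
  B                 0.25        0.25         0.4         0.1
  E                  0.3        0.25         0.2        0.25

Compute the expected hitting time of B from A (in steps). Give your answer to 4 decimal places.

Let t(s) be the expected number of steps to first reach B from state s, with t(B) = 0. Conditioning on the first step:
t(A) = 1 + 0.35·t(A) + 0.35·t(D) + 0.15·t(E)
t(D) = 1 + 0.2·t(A) + 0.2·t(D) + 0.25·t(E)
t(E) = 1 + 0.3·t(A) + 0.25·t(D) + 0.25·t(E)
Solving: t(A) = 4.6010, t(D) = 3.7865, t(E) = 4.4359.
Expected steps from A to B: 4.6010.

4.6010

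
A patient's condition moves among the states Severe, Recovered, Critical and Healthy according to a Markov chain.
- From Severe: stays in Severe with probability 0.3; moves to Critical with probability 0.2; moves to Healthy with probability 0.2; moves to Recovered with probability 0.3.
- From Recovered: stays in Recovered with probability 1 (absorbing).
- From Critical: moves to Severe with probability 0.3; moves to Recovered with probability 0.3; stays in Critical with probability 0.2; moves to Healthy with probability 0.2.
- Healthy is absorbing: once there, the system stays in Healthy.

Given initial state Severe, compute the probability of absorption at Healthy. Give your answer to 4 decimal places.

0.4000

Let h(s) be the probability of absorption at Healthy starting from transient state s. Then h(Healthy) = 1 and h(Recovered) = 0. By first-step analysis:
h(Severe) = 0.3·h(Severe) + 0.3·0 + 0.2·h(Critical) + 0.2·1
h(Critical) = 0.3·h(Severe) + 0.3·0 + 0.2·h(Critical) + 0.2·1
Solving: h(Severe) = 0.4000, h(Critical) = 0.4000.
Starting from Severe, the probability is 0.4000.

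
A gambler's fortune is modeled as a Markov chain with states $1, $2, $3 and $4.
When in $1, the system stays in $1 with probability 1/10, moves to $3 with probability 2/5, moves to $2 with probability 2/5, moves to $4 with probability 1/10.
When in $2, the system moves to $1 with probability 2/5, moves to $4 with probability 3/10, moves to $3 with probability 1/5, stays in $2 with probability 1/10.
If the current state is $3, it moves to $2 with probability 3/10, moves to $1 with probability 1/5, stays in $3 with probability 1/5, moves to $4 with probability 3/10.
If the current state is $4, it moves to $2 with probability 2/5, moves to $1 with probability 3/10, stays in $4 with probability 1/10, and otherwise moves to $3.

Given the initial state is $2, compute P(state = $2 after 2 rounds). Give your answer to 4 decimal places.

Propagate the distribution vector 2 rounds from $2.
After 0 rounds: (0.0000, 1.0000, 0.0000, 0.0000)
After 1 round: (0.4000, 0.1000, 0.2000, 0.3000)
After 2 rounds: (0.2100, 0.3500, 0.2800, 0.1600)
P(in $2 after 2 rounds) = 0.3500

0.3500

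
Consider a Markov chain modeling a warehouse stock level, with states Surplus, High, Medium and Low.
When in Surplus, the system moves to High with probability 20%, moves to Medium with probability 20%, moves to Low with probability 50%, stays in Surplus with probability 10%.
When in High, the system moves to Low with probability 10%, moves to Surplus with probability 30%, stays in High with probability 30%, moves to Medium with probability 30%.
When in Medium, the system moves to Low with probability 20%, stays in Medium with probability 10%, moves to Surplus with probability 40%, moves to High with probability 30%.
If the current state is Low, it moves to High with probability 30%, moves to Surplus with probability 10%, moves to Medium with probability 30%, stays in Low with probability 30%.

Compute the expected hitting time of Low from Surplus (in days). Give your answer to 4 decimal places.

Let t(s) be the expected number of days to first reach Low from state s, with t(Low) = 0. Conditioning on the first day:
t(Surplus) = 1 + 0.1·t(Surplus) + 0.2·t(High) + 0.2·t(Medium)
t(High) = 1 + 0.3·t(Surplus) + 0.3·t(High) + 0.3·t(Medium)
t(Medium) = 1 + 0.4·t(Surplus) + 0.3·t(High) + 0.1·t(Medium)
Solving: t(Surplus) = 2.9341, t(High) = 4.3413, t(Medium) = 3.8623.
Expected days from Surplus to Low: 2.9341.

2.9341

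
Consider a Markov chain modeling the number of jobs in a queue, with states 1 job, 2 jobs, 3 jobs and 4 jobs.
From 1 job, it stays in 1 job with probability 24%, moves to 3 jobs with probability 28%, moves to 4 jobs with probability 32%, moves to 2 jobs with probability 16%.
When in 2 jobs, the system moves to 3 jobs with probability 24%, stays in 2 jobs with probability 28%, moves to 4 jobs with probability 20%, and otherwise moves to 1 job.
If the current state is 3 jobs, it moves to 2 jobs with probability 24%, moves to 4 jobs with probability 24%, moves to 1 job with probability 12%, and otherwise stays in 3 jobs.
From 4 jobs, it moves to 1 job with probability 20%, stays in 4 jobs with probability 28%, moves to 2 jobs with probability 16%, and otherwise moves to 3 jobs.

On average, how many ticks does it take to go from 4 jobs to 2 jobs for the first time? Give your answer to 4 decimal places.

5.2963

Let t(s) be the expected number of ticks to first reach 2 jobs from state s, with t(2 jobs) = 0. Conditioning on the first tick:
t(1 job) = 1 + 0.24·t(1 job) + 0.28·t(3 jobs) + 0.32·t(4 jobs)
t(3 jobs) = 1 + 0.12·t(1 job) + 0.4·t(3 jobs) + 0.24·t(4 jobs)
t(4 jobs) = 1 + 0.2·t(1 job) + 0.36·t(3 jobs) + 0.28·t(4 jobs)
Solving: t(1 job) = 5.3333, t(3 jobs) = 4.8519, t(4 jobs) = 5.2963.
Expected ticks from 4 jobs to 2 jobs: 5.2963.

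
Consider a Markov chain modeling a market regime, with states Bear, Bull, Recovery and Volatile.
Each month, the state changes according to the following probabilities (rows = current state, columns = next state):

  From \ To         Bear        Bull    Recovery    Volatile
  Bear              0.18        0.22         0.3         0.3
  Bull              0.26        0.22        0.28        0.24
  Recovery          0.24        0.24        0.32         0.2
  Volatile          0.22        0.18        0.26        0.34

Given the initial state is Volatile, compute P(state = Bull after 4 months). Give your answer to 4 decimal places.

0.2150

Propagate the distribution vector 4 months from Volatile.
After 0 months: (0.0000, 0.0000, 0.0000, 1.0000)
After 1 month: (0.2200, 0.1800, 0.2600, 0.3400)
After 2 months: (0.2236, 0.2116, 0.2880, 0.2768)
After 3 months: (0.2253, 0.2147, 0.2905, 0.2696)
After 4 months: (0.2254, 0.2150, 0.2907, 0.2689)
P(in Bull after 4 months) = 0.2150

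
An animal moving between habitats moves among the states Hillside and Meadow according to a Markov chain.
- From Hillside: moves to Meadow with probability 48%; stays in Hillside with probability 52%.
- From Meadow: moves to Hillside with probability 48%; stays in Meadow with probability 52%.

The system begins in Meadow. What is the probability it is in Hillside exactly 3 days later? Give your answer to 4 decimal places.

Propagate the distribution vector 3 days from Meadow.
After 0 days: (0.0000, 1.0000)
After 1 day: (0.4800, 0.5200)
After 2 days: (0.4992, 0.5008)
After 3 days: (0.5000, 0.5000)
P(in Hillside after 3 days) = 0.5000

0.5000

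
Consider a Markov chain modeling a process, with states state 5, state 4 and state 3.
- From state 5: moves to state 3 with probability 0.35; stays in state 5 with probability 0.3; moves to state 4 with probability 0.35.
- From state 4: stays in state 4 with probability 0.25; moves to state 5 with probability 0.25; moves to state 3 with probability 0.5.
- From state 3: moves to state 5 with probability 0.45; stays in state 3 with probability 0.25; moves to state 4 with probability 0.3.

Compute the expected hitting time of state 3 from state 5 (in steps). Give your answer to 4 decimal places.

2.5143

Let t(s) be the expected number of steps to first reach state 3 from state s, with t(state 3) = 0. Conditioning on the first step:
t(state 5) = 1 + 0.3·t(state 5) + 0.35·t(state 4)
t(state 4) = 1 + 0.25·t(state 5) + 0.25·t(state 4)
Solving: t(state 5) = 2.5143, t(state 4) = 2.1714.
Expected steps from state 5 to state 3: 2.5143.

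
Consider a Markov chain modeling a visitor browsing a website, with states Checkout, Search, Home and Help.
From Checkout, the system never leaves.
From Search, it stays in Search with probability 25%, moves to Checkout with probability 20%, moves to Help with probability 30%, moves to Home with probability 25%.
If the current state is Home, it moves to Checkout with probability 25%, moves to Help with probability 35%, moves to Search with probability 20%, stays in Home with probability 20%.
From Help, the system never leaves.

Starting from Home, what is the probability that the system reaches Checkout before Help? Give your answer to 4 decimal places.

Let h(s) be the probability of absorption at Checkout starting from transient state s. Then h(Checkout) = 1 and h(Help) = 0. By first-step analysis:
h(Search) = 0.2·1 + 0.25·h(Search) + 0.25·h(Home) + 0.3·0
h(Home) = 0.25·1 + 0.2·h(Search) + 0.2·h(Home) + 0.35·0
Solving: h(Search) = 0.4045, h(Home) = 0.4136.
Starting from Home, the probability is 0.4136.

0.4136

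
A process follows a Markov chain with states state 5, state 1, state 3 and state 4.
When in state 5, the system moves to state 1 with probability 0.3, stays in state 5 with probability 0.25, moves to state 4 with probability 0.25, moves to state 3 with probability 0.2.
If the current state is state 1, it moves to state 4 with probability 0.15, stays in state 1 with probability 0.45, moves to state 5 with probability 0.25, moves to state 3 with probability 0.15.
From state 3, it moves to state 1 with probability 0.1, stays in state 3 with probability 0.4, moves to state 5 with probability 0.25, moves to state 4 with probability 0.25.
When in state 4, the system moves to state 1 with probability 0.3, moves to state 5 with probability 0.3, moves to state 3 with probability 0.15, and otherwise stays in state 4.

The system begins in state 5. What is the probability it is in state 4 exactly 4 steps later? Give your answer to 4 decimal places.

0.2197

Propagate the distribution vector 4 steps from state 5.
After 0 steps: (1.0000, 0.0000, 0.0000, 0.0000)
After 1 step: (0.2500, 0.3000, 0.2000, 0.2500)
After 2 steps: (0.2625, 0.3050, 0.2125, 0.2200)
After 3 steps: (0.2610, 0.3033, 0.2163, 0.2195)
After 4 steps: (0.2610, 0.3022, 0.2171, 0.2197)
P(in state 4 after 4 steps) = 0.2197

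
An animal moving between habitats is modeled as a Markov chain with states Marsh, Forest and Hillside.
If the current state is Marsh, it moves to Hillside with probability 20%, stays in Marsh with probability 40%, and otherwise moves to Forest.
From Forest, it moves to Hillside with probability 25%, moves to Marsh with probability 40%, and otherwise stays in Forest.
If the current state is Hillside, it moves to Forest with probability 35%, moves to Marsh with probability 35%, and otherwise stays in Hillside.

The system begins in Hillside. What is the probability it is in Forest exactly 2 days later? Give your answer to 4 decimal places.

Sum over the intermediate state after 1 day:
P = P(Hillside→Marsh)·P(Marsh→Forest) + P(Hillside→Forest)·P(Forest→Forest) + P(Hillside→Hillside)·P(Hillside→Forest)
  = 0.35×0.4 + 0.35×0.35 + 0.3×0.35
  = 0.1400 + 0.1225 + 0.1050 = 0.3675

0.3675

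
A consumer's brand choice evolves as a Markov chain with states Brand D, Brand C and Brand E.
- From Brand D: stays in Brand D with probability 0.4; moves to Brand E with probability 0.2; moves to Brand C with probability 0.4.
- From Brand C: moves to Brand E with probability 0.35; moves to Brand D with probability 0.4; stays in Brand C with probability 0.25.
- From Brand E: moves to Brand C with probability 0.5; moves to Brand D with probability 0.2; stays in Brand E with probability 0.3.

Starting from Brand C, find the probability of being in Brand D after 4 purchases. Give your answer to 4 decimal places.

0.3426

Propagate the distribution vector 4 purchases from Brand C.
After 0 purchases: (0.0000, 1.0000, 0.0000)
After 1 purchase: (0.4000, 0.2500, 0.3500)
After 2 purchases: (0.3300, 0.3975, 0.2725)
After 3 purchases: (0.3455, 0.3676, 0.2869)
After 4 purchases: (0.3426, 0.3735, 0.2838)
P(in Brand D after 4 purchases) = 0.3426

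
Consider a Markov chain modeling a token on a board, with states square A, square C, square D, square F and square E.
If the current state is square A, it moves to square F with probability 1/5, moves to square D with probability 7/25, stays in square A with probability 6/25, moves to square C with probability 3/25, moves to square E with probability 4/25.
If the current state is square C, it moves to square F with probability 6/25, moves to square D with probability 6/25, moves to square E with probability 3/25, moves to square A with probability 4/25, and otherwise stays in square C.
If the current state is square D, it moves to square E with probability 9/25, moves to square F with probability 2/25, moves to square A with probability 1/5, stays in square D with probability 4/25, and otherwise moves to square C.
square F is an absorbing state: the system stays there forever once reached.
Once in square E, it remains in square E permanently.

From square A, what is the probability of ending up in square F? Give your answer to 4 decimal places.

0.4664

Let h(s) be the probability of absorption at square F starting from transient state s. Then h(square F) = 1 and h(square E) = 0. By first-step analysis:
h(square A) = 0.24·h(square A) + 0.12·h(square C) + 0.28·h(square D) + 0.2·1 + 0.16·0
h(square C) = 0.16·h(square A) + 0.24·h(square C) + 0.24·h(square D) + 0.24·1 + 0.12·0
h(square D) = 0.2·h(square A) + 0.2·h(square C) + 0.16·h(square D) + 0.08·1 + 0.36·0
Solving: h(square A) = 0.4664, h(square C) = 0.5181, h(square D) = 0.3296.
Starting from square A, the probability is 0.4664.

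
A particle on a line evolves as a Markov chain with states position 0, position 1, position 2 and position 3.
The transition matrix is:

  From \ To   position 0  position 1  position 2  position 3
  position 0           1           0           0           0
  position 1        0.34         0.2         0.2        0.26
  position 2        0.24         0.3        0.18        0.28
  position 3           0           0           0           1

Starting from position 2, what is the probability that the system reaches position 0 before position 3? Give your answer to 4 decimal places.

Let h(s) be the probability of absorption at position 0 starting from transient state s. Then h(position 0) = 1 and h(position 3) = 0. By first-step analysis:
h(position 1) = 0.34·1 + 0.2·h(position 1) + 0.2·h(position 2) + 0.26·0
h(position 2) = 0.24·1 + 0.3·h(position 1) + 0.18·h(position 2) + 0.28·0
Solving: h(position 1) = 0.5483, h(position 2) = 0.4933.
Starting from position 2, the probability is 0.4933.

0.4933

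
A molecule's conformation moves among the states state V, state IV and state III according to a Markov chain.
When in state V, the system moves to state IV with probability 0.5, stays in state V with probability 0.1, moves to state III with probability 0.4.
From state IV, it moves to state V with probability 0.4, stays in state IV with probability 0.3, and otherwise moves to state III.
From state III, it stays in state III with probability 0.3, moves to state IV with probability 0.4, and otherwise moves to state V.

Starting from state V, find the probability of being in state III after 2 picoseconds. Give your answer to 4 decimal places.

0.3100

Sum over the intermediate state after 1 picosecond:
P = P(state V→state V)·P(state V→state III) + P(state V→state IV)·P(state IV→state III) + P(state V→state III)·P(state III→state III)
  = 0.1×0.4 + 0.5×0.3 + 0.4×0.3
  = 0.0400 + 0.1500 + 0.1200 = 0.3100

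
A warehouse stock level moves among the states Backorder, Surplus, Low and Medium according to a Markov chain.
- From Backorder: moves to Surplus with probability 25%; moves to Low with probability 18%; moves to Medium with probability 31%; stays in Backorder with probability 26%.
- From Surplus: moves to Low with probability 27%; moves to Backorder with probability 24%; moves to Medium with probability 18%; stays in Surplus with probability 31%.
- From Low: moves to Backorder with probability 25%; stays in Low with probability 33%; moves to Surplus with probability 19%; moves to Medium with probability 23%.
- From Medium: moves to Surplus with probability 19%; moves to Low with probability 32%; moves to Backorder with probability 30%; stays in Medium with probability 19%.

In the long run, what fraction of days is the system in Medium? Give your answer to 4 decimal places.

Let the stationary distribution be π with π = πP and π_1 + π_2 + π_3 + π_4 = 1.
π_1 = 0.26·π_1 + 0.24·π_2 + 0.25·π_3 + 0.3·π_4
π_2 = 0.25·π_1 + 0.31·π_2 + 0.19·π_3 + 0.19·π_4
π_3 = 0.18·π_1 + 0.27·π_2 + 0.33·π_3 + 0.32·π_4
Solving with the normalization constraint gives π = (0.2618, 0.2338, 0.2744, 0.2301).
So the stationary probability of Medium is 0.2301.

0.2301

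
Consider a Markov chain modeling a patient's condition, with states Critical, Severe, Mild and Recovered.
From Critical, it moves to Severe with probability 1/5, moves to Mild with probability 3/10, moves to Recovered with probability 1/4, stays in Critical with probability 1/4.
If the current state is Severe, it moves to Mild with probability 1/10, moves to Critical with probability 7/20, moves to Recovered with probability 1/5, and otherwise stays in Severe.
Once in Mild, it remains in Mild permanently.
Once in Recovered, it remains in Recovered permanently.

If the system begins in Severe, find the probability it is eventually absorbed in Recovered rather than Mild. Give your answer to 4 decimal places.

0.5689

Let h(s) be the probability of absorption at Recovered starting from transient state s. Then h(Recovered) = 1 and h(Mild) = 0. By first-step analysis:
h(Critical) = 0.25·h(Critical) + 0.2·h(Severe) + 0.3·0 + 0.25·1
h(Severe) = 0.35·h(Critical) + 0.35·h(Severe) + 0.1·0 + 0.2·1
Solving: h(Critical) = 0.4850, h(Severe) = 0.5689.
Starting from Severe, the probability is 0.5689.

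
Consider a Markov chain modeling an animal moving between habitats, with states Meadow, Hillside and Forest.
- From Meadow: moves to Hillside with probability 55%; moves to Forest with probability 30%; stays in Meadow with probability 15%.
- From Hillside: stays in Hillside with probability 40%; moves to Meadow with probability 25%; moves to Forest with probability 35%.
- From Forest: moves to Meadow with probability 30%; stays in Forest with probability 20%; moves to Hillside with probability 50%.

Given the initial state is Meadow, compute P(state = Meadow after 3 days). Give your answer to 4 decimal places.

Propagate the distribution vector 3 days from Meadow.
After 0 days: (1.0000, 0.0000, 0.0000)
After 1 day: (0.1500, 0.5500, 0.3000)
After 2 days: (0.2500, 0.4525, 0.2975)
After 3 days: (0.2399, 0.4673, 0.2929)
P(in Meadow after 3 days) = 0.2399

0.2399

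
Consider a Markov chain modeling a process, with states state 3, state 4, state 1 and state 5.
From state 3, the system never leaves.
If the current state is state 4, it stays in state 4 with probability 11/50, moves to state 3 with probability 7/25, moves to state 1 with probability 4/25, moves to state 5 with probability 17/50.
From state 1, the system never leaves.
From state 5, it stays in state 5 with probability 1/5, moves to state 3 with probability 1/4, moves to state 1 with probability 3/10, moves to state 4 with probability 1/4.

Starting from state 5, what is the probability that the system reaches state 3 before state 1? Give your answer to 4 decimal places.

Let h(s) be the probability of absorption at state 3 starting from transient state s. Then h(state 3) = 1 and h(state 1) = 0. By first-step analysis:
h(state 4) = 0.28·1 + 0.22·h(state 4) + 0.16·0 + 0.34·h(state 5)
h(state 5) = 0.25·1 + 0.25·h(state 4) + 0.3·0 + 0.2·h(state 5)
Solving: h(state 4) = 0.5733, h(state 5) = 0.4917.
Starting from state 5, the probability is 0.4917.

0.4917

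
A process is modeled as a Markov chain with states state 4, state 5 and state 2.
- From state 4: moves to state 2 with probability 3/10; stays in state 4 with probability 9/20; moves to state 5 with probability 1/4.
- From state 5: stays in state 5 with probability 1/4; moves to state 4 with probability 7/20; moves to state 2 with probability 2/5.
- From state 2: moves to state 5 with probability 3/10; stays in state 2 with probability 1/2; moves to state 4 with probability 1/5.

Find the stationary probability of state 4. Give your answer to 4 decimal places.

Let the stationary distribution be π with π = πP and π_1 + π_2 + π_3 = 1.
π_1 = 0.45·π_1 + 0.35·π_2 + 0.2·π_3
π_2 = 0.25·π_1 + 0.25·π_2 + 0.3·π_3
Solving with the normalization constraint gives π = (0.3208, 0.2704, 0.4088).
So the stationary probability of state 4 is 0.3208.

0.3208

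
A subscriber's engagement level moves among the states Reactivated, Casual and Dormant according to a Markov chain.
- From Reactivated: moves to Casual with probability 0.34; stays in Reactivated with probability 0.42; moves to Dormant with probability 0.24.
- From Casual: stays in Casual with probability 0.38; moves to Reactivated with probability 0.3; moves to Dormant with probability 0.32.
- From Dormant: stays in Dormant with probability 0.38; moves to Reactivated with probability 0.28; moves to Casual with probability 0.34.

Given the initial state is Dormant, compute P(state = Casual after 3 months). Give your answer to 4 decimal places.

0.3541

Propagate the distribution vector 3 months from Dormant.
After 0 months: (0.0000, 0.0000, 1.0000)
After 1 month: (0.2800, 0.3400, 0.3800)
After 2 months: (0.3260, 0.3536, 0.3204)
After 3 months: (0.3327, 0.3541, 0.3131)
P(in Casual after 3 months) = 0.3541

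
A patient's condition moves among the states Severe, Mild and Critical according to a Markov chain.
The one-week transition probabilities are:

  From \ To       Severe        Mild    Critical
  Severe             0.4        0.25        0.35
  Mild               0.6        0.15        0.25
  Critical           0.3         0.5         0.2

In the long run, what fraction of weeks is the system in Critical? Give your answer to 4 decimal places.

Let the stationary distribution be π with π = πP and π_1 + π_2 + π_3 = 1.
π_1 = 0.4·π_1 + 0.6·π_2 + 0.3·π_3
π_2 = 0.25·π_1 + 0.15·π_2 + 0.5·π_3
Solving with the normalization constraint gives π = (0.4302, 0.2907, 0.2791).
So the stationary probability of Critical is 0.2791.

0.2791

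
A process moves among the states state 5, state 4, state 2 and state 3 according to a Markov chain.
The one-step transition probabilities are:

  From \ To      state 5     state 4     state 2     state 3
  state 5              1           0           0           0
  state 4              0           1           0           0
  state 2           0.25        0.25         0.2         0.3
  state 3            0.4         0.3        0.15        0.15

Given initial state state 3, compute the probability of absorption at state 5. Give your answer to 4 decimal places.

Let h(s) be the probability of absorption at state 5 starting from transient state s. Then h(state 5) = 1 and h(state 4) = 0. By first-step analysis:
h(state 2) = 0.25·1 + 0.25·0 + 0.2·h(state 2) + 0.3·h(state 3)
h(state 3) = 0.4·1 + 0.3·0 + 0.15·h(state 2) + 0.15·h(state 3)
Solving: h(state 2) = 0.5236, h(state 3) = 0.5630.
Starting from state 3, the probability is 0.5630.

0.5630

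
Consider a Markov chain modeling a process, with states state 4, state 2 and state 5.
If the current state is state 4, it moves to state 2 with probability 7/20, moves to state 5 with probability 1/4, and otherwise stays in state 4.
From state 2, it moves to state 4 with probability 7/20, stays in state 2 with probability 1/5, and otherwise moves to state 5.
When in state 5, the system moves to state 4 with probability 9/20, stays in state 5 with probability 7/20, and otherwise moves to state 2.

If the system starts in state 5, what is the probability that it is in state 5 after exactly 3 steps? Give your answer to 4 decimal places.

0.3360

Propagate the distribution vector 3 steps from state 5.
After 0 steps: (0.0000, 0.0000, 1.0000)
After 1 step: (0.4500, 0.2000, 0.3500)
After 2 steps: (0.4075, 0.2675, 0.3250)
After 3 steps: (0.4029, 0.2611, 0.3360)
P(in state 5 after 3 steps) = 0.3360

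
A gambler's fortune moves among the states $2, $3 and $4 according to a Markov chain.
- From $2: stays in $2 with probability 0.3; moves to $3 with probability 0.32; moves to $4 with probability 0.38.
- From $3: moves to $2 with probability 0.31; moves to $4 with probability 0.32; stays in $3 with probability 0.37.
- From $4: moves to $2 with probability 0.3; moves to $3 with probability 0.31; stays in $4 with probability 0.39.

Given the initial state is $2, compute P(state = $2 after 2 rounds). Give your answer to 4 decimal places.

Sum over the intermediate state after 1 round:
P = P($2→$2)·P($2→$2) + P($2→$3)·P($3→$2) + P($2→$4)·P($4→$2)
  = 0.3×0.3 + 0.32×0.31 + 0.38×0.3
  = 0.0900 + 0.0992 + 0.1140 = 0.3032

0.3032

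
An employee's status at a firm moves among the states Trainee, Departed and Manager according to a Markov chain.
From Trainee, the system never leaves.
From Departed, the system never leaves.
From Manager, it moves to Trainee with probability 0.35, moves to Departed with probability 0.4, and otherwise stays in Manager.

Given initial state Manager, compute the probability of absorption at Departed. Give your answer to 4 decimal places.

0.5333

Let h(s) be the probability of absorption at Departed starting from transient state s. Then h(Departed) = 1 and h(Trainee) = 0. By first-step analysis:
h(Manager) = 0.35·0 + 0.4·1 + 0.25·h(Manager)
Solving: h(Manager) = 0.5333.
Starting from Manager, the probability is 0.5333.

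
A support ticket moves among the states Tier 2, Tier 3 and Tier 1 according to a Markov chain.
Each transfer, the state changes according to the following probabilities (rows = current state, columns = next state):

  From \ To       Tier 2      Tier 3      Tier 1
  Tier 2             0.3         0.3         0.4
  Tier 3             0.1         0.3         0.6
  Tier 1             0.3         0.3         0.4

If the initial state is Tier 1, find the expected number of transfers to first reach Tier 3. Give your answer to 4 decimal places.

Let t(s) be the expected number of transfers to first reach Tier 3 from state s, with t(Tier 3) = 0. Conditioning on the first transfer:
t(Tier 2) = 1 + 0.3·t(Tier 2) + 0.4·t(Tier 1)
t(Tier 1) = 1 + 0.3·t(Tier 2) + 0.4·t(Tier 1)
Solving: t(Tier 2) = 3.3333, t(Tier 1) = 3.3333.
Expected transfers from Tier 1 to Tier 3: 3.3333.

3.3333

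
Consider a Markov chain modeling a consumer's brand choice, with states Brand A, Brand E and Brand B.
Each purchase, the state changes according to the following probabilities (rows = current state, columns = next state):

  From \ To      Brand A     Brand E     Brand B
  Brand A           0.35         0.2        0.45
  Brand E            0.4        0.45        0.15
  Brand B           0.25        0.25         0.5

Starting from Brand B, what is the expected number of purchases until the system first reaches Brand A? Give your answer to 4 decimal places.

3.3684

Let t(s) be the expected number of purchases to first reach Brand A from state s, with t(Brand A) = 0. Conditioning on the first purchase:
t(Brand E) = 1 + 0.45·t(Brand E) + 0.15·t(Brand B)
t(Brand B) = 1 + 0.25·t(Brand E) + 0.5·t(Brand B)
Solving: t(Brand E) = 2.7368, t(Brand B) = 3.3684.
Expected purchases from Brand B to Brand A: 3.3684.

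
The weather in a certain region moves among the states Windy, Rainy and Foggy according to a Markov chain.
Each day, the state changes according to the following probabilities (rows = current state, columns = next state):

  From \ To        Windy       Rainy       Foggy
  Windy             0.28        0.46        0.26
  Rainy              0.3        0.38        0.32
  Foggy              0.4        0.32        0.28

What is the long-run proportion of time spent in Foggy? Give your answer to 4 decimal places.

Let the stationary distribution be π with π = πP and π_1 + π_2 + π_3 = 1.
π_1 = 0.28·π_1 + 0.3·π_2 + 0.4·π_3
π_2 = 0.46·π_1 + 0.38·π_2 + 0.32·π_3
Solving with the normalization constraint gives π = (0.3225, 0.3885, 0.2891).
So the stationary probability of Foggy is 0.2891.

0.2891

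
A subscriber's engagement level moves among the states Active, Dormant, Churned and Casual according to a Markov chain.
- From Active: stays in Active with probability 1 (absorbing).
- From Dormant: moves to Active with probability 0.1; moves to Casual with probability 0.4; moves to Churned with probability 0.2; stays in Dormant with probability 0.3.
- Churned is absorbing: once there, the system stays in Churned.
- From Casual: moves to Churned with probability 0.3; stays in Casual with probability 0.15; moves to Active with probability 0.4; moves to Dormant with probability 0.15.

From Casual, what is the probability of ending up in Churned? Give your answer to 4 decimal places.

Let h(s) be the probability of absorption at Churned starting from transient state s. Then h(Churned) = 1 and h(Active) = 0. By first-step analysis:
h(Dormant) = 0.1·0 + 0.3·h(Dormant) + 0.2·1 + 0.4·h(Casual)
h(Casual) = 0.4·0 + 0.15·h(Dormant) + 0.3·1 + 0.15·h(Casual)
Solving: h(Dormant) = 0.5421, h(Casual) = 0.4486.
Starting from Casual, the probability is 0.4486.

0.4486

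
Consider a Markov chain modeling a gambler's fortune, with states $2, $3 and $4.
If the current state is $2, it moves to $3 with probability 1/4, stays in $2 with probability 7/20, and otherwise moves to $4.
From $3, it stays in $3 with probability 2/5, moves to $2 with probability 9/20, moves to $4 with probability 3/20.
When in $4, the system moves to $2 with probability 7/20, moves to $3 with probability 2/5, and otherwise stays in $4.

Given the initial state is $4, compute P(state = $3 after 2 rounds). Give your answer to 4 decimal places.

0.3475

Sum over the intermediate state after 1 round:
P = P($4→$2)·P($2→$3) + P($4→$3)·P($3→$3) + P($4→$4)·P($4→$3)
  = 0.35×0.25 + 0.4×0.4 + 0.25×0.4
  = 0.0875 + 0.1600 + 0.1000 = 0.3475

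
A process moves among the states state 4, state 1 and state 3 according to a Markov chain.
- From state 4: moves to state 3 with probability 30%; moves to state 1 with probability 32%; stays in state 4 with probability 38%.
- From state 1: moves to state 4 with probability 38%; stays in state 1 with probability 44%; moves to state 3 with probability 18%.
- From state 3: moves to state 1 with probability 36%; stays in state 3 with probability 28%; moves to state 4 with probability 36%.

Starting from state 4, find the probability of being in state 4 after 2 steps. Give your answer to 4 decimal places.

Sum over the intermediate state after 1 step:
P = P(state 4→state 4)·P(state 4→state 4) + P(state 4→state 1)·P(state 1→state 4) + P(state 4→state 3)·P(state 3→state 4)
  = 0.38×0.38 + 0.32×0.38 + 0.3×0.36
  = 0.1444 + 0.1216 + 0.1080 = 0.3740

0.3740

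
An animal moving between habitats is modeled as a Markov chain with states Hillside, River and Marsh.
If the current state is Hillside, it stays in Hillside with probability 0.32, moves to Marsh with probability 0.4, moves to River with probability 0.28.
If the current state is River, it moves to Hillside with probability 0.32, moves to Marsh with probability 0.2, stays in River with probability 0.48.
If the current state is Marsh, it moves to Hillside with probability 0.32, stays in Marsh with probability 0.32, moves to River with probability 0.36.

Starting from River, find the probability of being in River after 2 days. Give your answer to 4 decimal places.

Sum over the intermediate state after 1 day:
P = P(River→Hillside)·P(Hillside→River) + P(River→River)·P(River→River) + P(River→Marsh)·P(Marsh→River)
  = 0.32×0.28 + 0.48×0.48 + 0.2×0.36
  = 0.0896 + 0.2304 + 0.0720 = 0.3920

0.3920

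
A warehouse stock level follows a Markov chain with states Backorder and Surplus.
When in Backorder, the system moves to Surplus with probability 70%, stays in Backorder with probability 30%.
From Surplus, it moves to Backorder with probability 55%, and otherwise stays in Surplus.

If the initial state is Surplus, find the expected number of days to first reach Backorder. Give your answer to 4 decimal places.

Let t(s) be the expected number of days to first reach Backorder from state s, with t(Backorder) = 0. Conditioning on the first day:
t(Surplus) = 1 + 0.45·t(Surplus)
Solving: t(Surplus) = 1.8182.
Expected days from Surplus to Backorder: 1.8182.

1.8182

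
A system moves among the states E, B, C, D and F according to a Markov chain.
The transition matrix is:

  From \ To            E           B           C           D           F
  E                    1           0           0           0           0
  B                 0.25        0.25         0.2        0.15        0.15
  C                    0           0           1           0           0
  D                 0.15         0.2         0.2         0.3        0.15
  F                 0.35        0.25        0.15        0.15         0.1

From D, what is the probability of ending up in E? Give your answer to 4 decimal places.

0.5096

Let h(s) be the probability of absorption at E starting from transient state s. Then h(E) = 1 and h(C) = 0. By first-step analysis:
h(B) = 0.25·1 + 0.25·h(B) + 0.2·0 + 0.15·h(D) + 0.15·h(F)
h(D) = 0.15·1 + 0.2·h(B) + 0.2·0 + 0.3·h(D) + 0.15·h(F)
h(F) = 0.35·1 + 0.25·h(B) + 0.15·0 + 0.15·h(D) + 0.1·h(F)
Solving: h(B) = 0.5612, h(D) = 0.5096, h(F) = 0.6297.
Starting from D, the probability is 0.5096.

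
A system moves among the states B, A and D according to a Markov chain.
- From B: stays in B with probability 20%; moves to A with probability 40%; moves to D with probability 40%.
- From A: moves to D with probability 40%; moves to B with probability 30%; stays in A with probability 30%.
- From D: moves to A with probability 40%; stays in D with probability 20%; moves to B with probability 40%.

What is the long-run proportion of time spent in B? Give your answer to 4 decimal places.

Let the stationary distribution be π with π = πP and π_1 + π_2 + π_3 = 1.
π_1 = 0.2·π_1 + 0.3·π_2 + 0.4·π_3
π_2 = 0.4·π_1 + 0.3·π_2 + 0.4·π_3
Solving with the normalization constraint gives π = (0.3030, 0.3636, 0.3333).
So the stationary probability of B is 0.3030.

0.3030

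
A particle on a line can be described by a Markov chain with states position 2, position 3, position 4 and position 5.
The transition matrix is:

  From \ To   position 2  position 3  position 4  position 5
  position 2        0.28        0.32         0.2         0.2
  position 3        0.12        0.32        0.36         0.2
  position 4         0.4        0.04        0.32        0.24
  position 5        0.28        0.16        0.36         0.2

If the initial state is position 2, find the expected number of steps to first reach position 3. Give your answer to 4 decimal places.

Let t(s) be the expected number of steps to first reach position 3 from state s, with t(position 3) = 0. Conditioning on the first step:
t(position 2) = 1 + 0.28·t(position 2) + 0.2·t(position 4) + 0.2·t(position 5)
t(position 4) = 1 + 0.4·t(position 2) + 0.32·t(position 4) + 0.24·t(position 5)
t(position 5) = 1 + 0.28·t(position 2) + 0.36·t(position 4) + 0.2·t(position 5)
Solving: t(position 2) = 4.7183, t(position 4) = 6.2651, t(position 5) = 5.7207.
Expected steps from position 2 to position 3: 4.7183.

4.7183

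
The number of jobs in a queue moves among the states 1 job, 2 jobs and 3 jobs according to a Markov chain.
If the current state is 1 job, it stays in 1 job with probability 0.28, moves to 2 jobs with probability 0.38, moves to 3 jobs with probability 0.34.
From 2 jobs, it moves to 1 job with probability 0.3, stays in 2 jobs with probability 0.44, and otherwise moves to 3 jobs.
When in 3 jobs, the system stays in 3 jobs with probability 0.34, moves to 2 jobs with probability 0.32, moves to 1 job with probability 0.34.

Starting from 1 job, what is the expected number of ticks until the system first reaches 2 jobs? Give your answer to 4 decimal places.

2.7809

Let t(s) be the expected number of ticks to first reach 2 jobs from state s, with t(2 jobs) = 0. Conditioning on the first tick:
t(1 job) = 1 + 0.28·t(1 job) + 0.34·t(3 jobs)
t(3 jobs) = 1 + 0.34·t(1 job) + 0.34·t(3 jobs)
Solving: t(1 job) = 2.7809, t(3 jobs) = 2.9477.
Expected ticks from 1 job to 2 jobs: 2.7809.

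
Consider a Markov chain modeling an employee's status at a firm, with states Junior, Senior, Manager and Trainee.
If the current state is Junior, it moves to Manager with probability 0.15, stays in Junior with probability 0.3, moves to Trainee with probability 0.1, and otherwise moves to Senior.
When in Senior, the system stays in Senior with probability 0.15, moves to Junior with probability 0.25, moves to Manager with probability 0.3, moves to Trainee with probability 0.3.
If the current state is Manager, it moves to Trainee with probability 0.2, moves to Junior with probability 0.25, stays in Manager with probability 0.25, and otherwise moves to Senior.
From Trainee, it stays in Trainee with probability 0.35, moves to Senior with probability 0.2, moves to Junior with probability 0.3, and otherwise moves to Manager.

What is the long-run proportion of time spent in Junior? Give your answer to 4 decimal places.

Let the stationary distribution be π with π = πP and π_1 + π_2 + π_3 + π_4 = 1.
π_1 = 0.3·π_1 + 0.25·π_2 + 0.25·π_3 + 0.3·π_4
π_2 = 0.45·π_1 + 0.15·π_2 + 0.3·π_3 + 0.2·π_4
π_3 = 0.15·π_1 + 0.3·π_2 + 0.25·π_3 + 0.15·π_4
Solving with the normalization constraint gives π = (0.2755, 0.2763, 0.2127, 0.2354).
So the stationary probability of Junior is 0.2755.

0.2755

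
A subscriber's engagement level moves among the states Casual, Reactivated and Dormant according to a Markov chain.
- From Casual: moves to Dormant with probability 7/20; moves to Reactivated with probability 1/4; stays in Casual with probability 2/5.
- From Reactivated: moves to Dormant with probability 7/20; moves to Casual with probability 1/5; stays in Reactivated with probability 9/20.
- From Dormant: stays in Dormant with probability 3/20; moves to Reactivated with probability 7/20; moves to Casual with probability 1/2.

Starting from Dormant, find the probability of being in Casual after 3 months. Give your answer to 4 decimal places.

0.3650

Propagate the distribution vector 3 months from Dormant.
After 0 months: (0.0000, 0.0000, 1.0000)
After 1 month: (0.5000, 0.3500, 0.1500)
After 2 months: (0.3450, 0.3350, 0.3200)
After 3 months: (0.3650, 0.3490, 0.2860)
P(in Casual after 3 months) = 0.3650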